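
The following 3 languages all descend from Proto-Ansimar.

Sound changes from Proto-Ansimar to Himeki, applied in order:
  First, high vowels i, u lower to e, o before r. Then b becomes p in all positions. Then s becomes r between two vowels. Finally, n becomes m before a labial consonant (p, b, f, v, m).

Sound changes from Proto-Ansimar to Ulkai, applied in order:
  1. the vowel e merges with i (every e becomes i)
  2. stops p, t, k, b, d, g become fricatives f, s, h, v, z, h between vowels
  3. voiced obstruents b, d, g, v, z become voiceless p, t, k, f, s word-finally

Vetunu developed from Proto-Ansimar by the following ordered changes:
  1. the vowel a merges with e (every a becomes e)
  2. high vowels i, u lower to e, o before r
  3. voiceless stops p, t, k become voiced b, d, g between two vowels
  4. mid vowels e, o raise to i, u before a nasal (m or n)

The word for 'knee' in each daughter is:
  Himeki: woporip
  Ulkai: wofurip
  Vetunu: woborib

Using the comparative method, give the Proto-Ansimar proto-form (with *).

*wopurib

Position 4: Himeki has o, Ulkai has u, Vetunu has o. Ulkai preserves u here (none of its changes turn any other segment into u), so the proto-segment is *u.
Position 7: Himeki has p, Ulkai has p, Vetunu has b. Taking the neighbouring segments as reconstructed: Himeki p could go back to *p or *b; Ulkai p could go back to *p or *b; Vetunu b can only go back to *b — the one source consistent with every daughter is *b.
Continuing position by position gives *wopurib; check it forward:
Himeki: start from *wopurib.
  rule 1 (pre-rhotic lowering): wopurib → woporib
  rule 2 (unconditioned shift): woporib → woporip
  rule 3: no change — woporip
  rule 4: no change — woporip
  ⇒ Himeki woporip
Ulkai: start from *wopurib.
  rule 1: no change — wopurib
  rule 2 (intervocalic lenition): wopurib → wofurib
  rule 3 (final devoicing): wofurib → wofurip
  ⇒ Ulkai wofurip
Vetunu: start from *wopurib.
  rule 1: no change — wopurib
  rule 2 (pre-rhotic lowering): wopurib → woporib
  rule 3 (intervocalic voicing): woporib → woborib
  rule 4: no change — woborib
  ⇒ Vetunu woborib
No other proto-form is consistent with every reflex, so the reconstruction is *wopurib.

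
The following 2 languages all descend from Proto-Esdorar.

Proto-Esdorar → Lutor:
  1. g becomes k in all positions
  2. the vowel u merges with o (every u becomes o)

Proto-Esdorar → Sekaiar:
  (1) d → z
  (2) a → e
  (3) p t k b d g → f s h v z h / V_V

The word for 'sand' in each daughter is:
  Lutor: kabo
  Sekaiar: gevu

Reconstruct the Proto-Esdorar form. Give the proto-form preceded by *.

*gabu

Position 4: Lutor has o, Sekaiar has u. Sekaiar preserves u here (none of its changes turn any other segment into u), so the proto-segment is *u.
Position 2: Lutor has a, Sekaiar has e. Lutor preserves a here (none of its changes turn any other segment into a), so the proto-segment is *a.
Verify the candidate proto-form against each daughter:
Lutor: *gabu > kabu > kabo  (by unconditioned shift, vowel merger)
Sekaiar: start from *gabu.
  rule 1: no change — gabu
  rule 2 (vowel merger): gabu → gebu
  rule 3 (intervocalic lenition): gebu → gevu
  ⇒ Sekaiar gevu
Only *gabu yields all of Lutor kabo, Sekaiar gevu.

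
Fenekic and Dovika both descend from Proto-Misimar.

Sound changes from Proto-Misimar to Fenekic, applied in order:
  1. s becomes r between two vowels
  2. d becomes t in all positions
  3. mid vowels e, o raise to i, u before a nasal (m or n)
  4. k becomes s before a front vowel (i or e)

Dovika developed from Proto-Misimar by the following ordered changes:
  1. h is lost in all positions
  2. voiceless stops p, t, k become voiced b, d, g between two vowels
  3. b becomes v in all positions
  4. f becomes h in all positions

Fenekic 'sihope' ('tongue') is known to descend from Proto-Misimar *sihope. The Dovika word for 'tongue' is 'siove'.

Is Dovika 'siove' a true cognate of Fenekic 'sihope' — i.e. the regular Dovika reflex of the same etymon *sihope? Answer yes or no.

yes

Derive the expected Dovika reflex of *sihope:
Dovika: *sihope
  sihope → siope   [h-loss]
  siope → siobe   [intervocalic voicing]
  siobe → siove   [unconditioned shift]
  siove (rule 4 does not apply)
  giving Dovika siove.
Dovika 'siove' matches the regular reflex exactly, so the pair is cognate.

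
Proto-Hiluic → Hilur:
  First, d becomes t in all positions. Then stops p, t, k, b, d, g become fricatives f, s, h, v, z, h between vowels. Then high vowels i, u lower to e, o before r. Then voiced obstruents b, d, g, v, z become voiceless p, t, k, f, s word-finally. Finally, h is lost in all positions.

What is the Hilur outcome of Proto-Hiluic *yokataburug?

Hilur: start from *yokataburug.
  rule 1: no change — yokataburug
  rule 2 (intervocalic lenition): yokataburug → yohasavurug
  rule 3 (pre-rhotic lowering): yohasavurug → yohasavorug
  rule 4 (final devoicing): yohasavorug → yohasavoruk
  rule 5 (h-loss): yohasavoruk → yoasavoruk
  ⇒ Hilur yoasavoruk

yoasavoruk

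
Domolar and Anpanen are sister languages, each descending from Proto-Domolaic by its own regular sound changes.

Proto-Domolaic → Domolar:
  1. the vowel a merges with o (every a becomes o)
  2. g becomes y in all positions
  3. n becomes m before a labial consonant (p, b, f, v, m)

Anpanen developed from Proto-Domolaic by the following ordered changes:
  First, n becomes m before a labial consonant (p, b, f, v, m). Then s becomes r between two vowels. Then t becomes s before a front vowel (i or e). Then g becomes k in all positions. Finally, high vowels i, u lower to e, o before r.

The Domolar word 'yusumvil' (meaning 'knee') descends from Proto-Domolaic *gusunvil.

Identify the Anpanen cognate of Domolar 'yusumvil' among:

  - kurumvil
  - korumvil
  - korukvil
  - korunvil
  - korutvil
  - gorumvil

Anpanen: *gusunvil > gusumvil > gurumvil > kurumvil > korumvil  (by nasal place assimilation, rhotacism, unconditioned shift, pre-rhotic lowering)

korumvil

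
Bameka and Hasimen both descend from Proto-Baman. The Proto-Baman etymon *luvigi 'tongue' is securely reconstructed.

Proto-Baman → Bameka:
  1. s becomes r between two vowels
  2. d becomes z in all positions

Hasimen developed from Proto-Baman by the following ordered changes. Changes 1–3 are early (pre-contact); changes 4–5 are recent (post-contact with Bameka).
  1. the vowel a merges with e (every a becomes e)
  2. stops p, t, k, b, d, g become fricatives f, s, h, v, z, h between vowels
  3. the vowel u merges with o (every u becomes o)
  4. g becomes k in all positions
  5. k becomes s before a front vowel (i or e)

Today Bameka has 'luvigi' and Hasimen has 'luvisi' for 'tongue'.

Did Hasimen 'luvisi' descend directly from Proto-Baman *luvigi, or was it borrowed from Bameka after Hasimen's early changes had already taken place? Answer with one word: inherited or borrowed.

If inherited, *luvigi would pass through all of Hasimen's changes:
Hasimen: start from *luvigi.
  rule 1: no change — luvigi
  rule 2 (intervocalic lenition): luvigi → luvihi
  rule 3 (vowel merger): luvihi → lovihi
  rule 4: no change — lovihi
  rule 5: no change — lovihi
  ⇒ Hasimen lovihi
If borrowed from Bameka 'luvigi' after the early changes, it would undergo only the recent ones:
  rule 4 (unconditioned shift): luvigi → luviki
  rule 5 (palatalisation): luviki → luvisi
  ⇒ as a loan: luvisi
Hasimen 'luvisi' matches the loan outcome 'luvisi', not the inherited 'lovihi' — it skipped the early Hasimen changes, so it was borrowed from Bameka.

borrowed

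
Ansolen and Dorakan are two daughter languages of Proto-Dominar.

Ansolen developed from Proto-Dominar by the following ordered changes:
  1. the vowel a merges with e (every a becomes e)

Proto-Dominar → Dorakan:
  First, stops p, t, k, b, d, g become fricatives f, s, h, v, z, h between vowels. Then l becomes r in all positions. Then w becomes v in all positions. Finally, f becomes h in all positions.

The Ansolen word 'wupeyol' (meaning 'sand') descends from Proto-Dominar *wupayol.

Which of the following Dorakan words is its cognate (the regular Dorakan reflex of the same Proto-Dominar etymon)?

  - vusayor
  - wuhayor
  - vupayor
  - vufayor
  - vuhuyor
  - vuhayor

vuhayor

Dorakan: *wupayol
  wupayol → wufayol   [intervocalic lenition]
  wufayol → wufayor   [unconditioned shift]
  wufayor → vufayor   [unconditioned shift]
  vufayor → vuhayor   [unconditioned shift]
  giving Dorakan vuhayor.
The other candidates each miss or misapply at least one Dorakan change.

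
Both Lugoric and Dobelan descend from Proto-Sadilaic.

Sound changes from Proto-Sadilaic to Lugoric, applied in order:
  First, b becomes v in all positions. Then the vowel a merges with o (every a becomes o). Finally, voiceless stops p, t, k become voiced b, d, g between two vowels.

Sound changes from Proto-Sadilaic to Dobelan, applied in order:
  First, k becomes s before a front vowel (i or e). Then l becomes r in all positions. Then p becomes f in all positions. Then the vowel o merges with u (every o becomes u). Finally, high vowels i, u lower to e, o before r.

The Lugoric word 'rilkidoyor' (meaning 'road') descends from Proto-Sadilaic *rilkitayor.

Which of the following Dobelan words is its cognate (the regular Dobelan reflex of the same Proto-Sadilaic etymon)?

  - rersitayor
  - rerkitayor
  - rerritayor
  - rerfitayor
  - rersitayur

Dobelan: *rilkitayor > rilsitayor > rirsitayor > rirsitayur > rersitayor  (by palatalisation, unconditioned shift, vowel merger, pre-rhotic lowering)
The other candidates each miss or misapply at least one Dobelan change.

rersitayor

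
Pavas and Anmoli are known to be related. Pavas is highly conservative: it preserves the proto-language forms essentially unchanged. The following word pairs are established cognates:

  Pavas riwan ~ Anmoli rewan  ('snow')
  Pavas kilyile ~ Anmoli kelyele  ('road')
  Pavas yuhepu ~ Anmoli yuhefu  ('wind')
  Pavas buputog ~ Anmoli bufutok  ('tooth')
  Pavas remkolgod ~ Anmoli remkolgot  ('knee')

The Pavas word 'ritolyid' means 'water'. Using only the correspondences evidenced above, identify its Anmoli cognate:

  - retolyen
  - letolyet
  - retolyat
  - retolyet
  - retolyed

riwan ~ rewan, kilyile ~ kelyele — Pavas i corresponds to Anmoli e after a consonant, before a consonant other than r, m, n, p, b, f, v.
remkolgod ~ remkolgot — Pavas d corresponds to Anmoli t word-finally.
Applying these to Pavas 'ritolyid':
  ritolyid → retolyid   (i→e after a consonant, before a consonant other than r, m, n, p, b, f, v)
  retolyid → retolyed   (i→e after a consonant, before a consonant other than r, m, n, p, b, f, v)
  retolyed → retolyet   (d→t word-finally)
So the Anmoli cognate is 'retolyet'.

retolyet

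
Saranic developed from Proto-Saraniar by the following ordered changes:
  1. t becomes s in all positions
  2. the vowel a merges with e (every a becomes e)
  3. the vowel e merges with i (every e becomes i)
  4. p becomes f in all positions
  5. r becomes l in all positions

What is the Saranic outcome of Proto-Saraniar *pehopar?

fihofil

Saranic: *pehopar > pehoper > pihopir > fihofir > fihofil  (by vowel merger, vowel merger, unconditioned shift, unconditioned shift)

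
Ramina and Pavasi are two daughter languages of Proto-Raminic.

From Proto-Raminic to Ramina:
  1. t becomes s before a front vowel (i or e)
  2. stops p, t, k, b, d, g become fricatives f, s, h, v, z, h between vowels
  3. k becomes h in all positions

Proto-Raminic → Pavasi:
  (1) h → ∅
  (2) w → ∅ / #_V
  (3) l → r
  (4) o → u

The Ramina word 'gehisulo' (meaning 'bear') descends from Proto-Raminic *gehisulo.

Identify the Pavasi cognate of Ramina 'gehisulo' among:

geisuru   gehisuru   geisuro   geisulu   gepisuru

Pavasi: start from *gehisulo.
  rule 1 (h-loss): gehisulo → geisulo
  rule 2: no change — geisulo
  rule 3 (unconditioned shift): geisulo → geisuro
  rule 4 (vowel merger): geisuro → geisuru
  ⇒ Pavasi geisuru
The other candidates each miss or misapply at least one Pavasi change.

geisuru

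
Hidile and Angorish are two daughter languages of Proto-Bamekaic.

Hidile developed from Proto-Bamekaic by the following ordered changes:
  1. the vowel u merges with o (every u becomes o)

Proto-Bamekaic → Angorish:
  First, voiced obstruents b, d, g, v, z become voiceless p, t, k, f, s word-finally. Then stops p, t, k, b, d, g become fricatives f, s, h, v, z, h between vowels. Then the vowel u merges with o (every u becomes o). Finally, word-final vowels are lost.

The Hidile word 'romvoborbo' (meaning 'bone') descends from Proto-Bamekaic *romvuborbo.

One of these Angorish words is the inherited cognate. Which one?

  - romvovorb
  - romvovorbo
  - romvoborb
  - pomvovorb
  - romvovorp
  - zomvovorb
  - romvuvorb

Angorish: *romvuborbo
  romvuborbo (rule 1 does not apply)
  romvuborbo → romvuvorbo   [intervocalic lenition]
  romvuvorbo → romvovorbo   [vowel merger]
  romvovorbo → romvovorb   [apocope]
  giving Angorish romvovorb.
The other candidates each miss or misapply at least one Angorish change.

romvovorb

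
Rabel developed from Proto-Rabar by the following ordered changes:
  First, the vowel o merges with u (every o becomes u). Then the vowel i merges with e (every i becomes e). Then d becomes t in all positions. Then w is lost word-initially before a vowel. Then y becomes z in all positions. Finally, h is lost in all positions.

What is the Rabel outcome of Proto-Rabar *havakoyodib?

avakuzuteb

Rabel: *havakoyodib
  havakoyodib → havakuyudib   [vowel merger]
  havakuyudib → havakuyudeb   [vowel merger]
  havakuyudeb → havakuyuteb   [unconditioned shift]
  havakuyuteb (rule 4 does not apply)
  havakuyuteb → havakuzuteb   [unconditioned shift]
  havakuzuteb → avakuzuteb   [h-loss]
  giving Rabel avakuzuteb.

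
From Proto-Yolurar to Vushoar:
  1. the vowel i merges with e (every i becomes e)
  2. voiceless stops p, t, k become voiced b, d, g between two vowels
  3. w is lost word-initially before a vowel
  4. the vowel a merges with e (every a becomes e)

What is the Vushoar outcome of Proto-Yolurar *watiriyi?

edereye

Vushoar: *watiriyi
  watiriyi → watereye   [vowel merger]
  watereye → wadereye   [intervocalic voicing]
  wadereye → adereye   [glide loss]
  adereye → edereye   [vowel merger]
  giving Vushoar edereye.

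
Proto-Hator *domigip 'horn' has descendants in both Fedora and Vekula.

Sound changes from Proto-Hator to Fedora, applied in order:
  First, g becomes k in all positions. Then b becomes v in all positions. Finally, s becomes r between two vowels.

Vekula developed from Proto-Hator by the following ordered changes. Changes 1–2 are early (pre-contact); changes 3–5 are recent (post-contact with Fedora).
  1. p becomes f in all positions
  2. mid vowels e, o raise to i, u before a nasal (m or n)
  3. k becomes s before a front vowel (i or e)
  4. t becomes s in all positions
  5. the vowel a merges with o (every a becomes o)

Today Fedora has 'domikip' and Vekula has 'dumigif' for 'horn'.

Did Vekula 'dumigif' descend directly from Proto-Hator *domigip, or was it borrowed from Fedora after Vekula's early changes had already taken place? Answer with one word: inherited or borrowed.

If inherited, *domigip would pass through all of Vekula's changes:
Vekula: start from *domigip.
  rule 1 (unconditioned shift): domigip → domigif
  rule 2 (pre-nasal raising): domigif → dumigif
  rule 3: no change — dumigif
  rule 4: no change — dumigif
  rule 5: no change — dumigif
  ⇒ Vekula dumigif
If borrowed from Fedora 'domikip' after the early changes, it would undergo only the recent ones:
  rule 3 (palatalisation): domikip → domisip
  rule 4 (unconditioned shift): no change (domisip)
  rule 5 (vowel merger): no change (domisip)
  ⇒ as a loan: domisip
Vekula 'dumigif' matches the inherited outcome exactly, so it is an inherited cognate, not a loan.

inherited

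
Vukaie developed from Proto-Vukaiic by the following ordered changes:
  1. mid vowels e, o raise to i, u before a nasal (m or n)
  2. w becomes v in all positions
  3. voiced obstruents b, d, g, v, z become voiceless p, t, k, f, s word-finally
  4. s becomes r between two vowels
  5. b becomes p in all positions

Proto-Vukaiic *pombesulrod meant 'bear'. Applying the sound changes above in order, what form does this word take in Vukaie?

pumperulrot

Vukaie: *pombesulrod > pumbesulrod > pumbesulrot > pumberulrot > pumperulrot  (by pre-nasal raising, final devoicing, rhotacism, unconditioned shift)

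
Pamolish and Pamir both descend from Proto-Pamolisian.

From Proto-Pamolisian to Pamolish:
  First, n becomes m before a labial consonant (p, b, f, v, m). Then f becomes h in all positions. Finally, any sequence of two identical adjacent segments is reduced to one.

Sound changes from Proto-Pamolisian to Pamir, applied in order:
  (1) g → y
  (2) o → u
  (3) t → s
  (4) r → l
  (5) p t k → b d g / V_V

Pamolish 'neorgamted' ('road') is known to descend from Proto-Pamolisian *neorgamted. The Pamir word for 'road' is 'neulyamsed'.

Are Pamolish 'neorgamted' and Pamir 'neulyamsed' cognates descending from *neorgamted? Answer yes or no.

Derive the expected Pamir reflex of *neorgamted:
Pamir: *neorgamted
  neorgamted → neoryamted   [unconditioned shift]
  neoryamted → neuryamted   [vowel merger]
  neuryamted → neuryamsed   [unconditioned shift]
  neuryamsed → neulyamsed   [unconditioned shift]
  neulyamsed (rule 5 does not apply)
  giving Pamir neulyamsed.
Pamir 'neulyamsed' matches the regular reflex exactly, so the pair is cognate.

yes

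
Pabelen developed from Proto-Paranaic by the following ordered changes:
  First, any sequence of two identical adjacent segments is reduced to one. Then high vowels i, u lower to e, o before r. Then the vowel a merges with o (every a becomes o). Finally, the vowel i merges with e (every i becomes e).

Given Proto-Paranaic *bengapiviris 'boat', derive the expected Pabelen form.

Pabelen: start from *bengapiviris.
  rule 1: no change — bengapiviris
  rule 2 (pre-rhotic lowering): bengapiviris → bengapiveris
  rule 3 (vowel merger): bengapiveris → bengopiveris
  rule 4 (vowel merger): bengopiveris → bengopeveres
  ⇒ Pabelen bengopeveres

bengopeveres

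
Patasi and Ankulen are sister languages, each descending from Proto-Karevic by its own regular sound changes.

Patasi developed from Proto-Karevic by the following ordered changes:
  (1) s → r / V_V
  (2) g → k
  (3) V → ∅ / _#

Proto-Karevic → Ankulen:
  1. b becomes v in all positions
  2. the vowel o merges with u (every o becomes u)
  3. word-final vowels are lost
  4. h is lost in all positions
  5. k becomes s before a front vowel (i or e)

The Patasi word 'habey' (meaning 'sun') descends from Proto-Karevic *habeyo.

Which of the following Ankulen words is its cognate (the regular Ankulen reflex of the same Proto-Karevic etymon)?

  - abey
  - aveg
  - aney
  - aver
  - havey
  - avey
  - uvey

Ankulen: *habeyo
  habeyo → haveyo   [unconditioned shift]
  haveyo → haveyu   [vowel merger]
  haveyu → havey   [apocope]
  havey → avey   [h-loss]
  avey (rule 5 does not apply)
  giving Ankulen avey.
Only 'avey' matches the regular Ankulen development of *habeyo.

avey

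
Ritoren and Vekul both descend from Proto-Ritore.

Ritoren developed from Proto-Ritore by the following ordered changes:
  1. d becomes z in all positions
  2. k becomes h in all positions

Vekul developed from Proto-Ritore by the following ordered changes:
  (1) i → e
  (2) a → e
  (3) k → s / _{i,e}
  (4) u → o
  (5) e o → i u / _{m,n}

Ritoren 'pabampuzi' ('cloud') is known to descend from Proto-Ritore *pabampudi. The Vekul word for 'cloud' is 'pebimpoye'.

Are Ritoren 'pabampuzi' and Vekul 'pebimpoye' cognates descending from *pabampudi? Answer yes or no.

Derive the expected Vekul reflex of *pabampudi:
Vekul: *pabampudi
  pabampudi → pabampude   [vowel merger]
  pabampude → pebempude   [vowel merger]
  pebempude (rule 3 does not apply)
  pebempude → pebempode   [vowel merger]
  pebempode → pebimpode   [pre-nasal raising]
  giving Vekul pebimpode.
The regular Vekul reflex would be 'pebimpode', but the attested form is 'pebimpoye'. The correspondence is irregular, so they are not cognates (the Vekul form has a different source).

no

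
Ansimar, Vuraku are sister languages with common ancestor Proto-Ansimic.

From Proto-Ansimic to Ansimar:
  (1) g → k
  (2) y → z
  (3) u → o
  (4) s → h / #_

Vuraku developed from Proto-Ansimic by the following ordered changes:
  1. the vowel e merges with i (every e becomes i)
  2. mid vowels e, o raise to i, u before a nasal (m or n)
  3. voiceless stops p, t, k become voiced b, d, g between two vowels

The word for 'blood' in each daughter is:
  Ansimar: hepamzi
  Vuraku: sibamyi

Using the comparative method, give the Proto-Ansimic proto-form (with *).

Position 3: Ansimar has p, Vuraku has b. Ansimar preserves p here (none of its changes turn any other segment into p), so the proto-segment is *p.
Position 1: Ansimar has h, Vuraku has s. Vuraku preserves s here (none of its changes turn any other segment into s), so the proto-segment is *s.
Continuing position by position gives *sepamyi; check it forward:
Ansimar: *sepamyi
  sepamyi (rule 1 does not apply)
  sepamyi → sepamzi   [unconditioned shift]
  sepamzi (rule 3 does not apply)
  sepamzi → hepamzi   [debuccalisation]
  giving Ansimar hepamzi.
Vuraku: *sepamyi > sipamyi > sibamyi  (by vowel merger, intervocalic voicing)
*sepamyi is the unique common source.

*sepamyi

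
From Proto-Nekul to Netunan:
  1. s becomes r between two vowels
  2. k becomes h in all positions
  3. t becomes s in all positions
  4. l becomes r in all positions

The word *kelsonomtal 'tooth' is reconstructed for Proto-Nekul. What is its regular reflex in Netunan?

hersonomsar

Netunan: *kelsonomtal
  kelsonomtal (rule 1 does not apply)
  kelsonomtal → helsonomtal   [unconditioned shift]
  helsonomtal → helsonomsal   [unconditioned shift]
  helsonomsal → hersonomsar   [unconditioned shift]
  giving Netunan hersonomsar.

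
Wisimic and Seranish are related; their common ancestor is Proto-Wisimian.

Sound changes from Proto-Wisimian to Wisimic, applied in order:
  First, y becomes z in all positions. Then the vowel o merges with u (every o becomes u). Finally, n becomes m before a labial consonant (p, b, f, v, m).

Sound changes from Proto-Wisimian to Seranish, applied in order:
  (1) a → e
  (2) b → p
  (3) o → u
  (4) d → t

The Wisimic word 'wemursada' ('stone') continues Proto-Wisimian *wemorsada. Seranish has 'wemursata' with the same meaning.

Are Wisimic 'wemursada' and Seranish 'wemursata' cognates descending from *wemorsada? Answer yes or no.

no

Derive the expected Seranish reflex of *wemorsada:
Seranish: *wemorsada > wemorsede > wemursede > wemursete  (by vowel merger, vowel merger, unconditioned shift)
The regular Seranish reflex would be 'wemursete', but the attested form is 'wemursata'. The correspondence is irregular, so they are not cognates (the Seranish form has a different source).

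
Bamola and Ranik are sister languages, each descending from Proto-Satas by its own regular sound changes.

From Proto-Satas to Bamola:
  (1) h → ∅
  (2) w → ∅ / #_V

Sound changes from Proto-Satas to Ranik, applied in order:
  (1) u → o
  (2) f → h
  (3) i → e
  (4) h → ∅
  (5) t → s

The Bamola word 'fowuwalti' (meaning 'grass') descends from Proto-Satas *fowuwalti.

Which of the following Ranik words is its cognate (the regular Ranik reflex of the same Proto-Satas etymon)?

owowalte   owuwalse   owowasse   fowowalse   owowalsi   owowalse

Ranik: start from *fowuwalti.
  rule 1 (vowel merger): fowuwalti → fowowalti
  rule 2 (unconditioned shift): fowowalti → howowalti
  rule 3 (vowel merger): howowalti → howowalte
  rule 4 (h-loss): howowalte → owowalte
  rule 5 (unconditioned shift): owowalte → owowalse
  ⇒ Ranik owowalse

owowalse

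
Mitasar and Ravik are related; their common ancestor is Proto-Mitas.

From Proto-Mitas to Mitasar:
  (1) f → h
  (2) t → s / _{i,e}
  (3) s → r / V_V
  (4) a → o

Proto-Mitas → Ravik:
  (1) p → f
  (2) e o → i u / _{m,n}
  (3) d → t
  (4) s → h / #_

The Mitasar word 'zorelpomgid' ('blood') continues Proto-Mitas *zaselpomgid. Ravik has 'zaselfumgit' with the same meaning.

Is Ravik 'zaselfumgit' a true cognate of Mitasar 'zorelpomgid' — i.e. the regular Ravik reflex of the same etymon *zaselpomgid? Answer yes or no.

Derive the expected Ravik reflex of *zaselpomgid:
Ravik: start from *zaselpomgid.
  rule 1 (unconditioned shift): zaselpomgid → zaselfomgid
  rule 2 (pre-nasal raising): zaselfomgid → zaselfumgid
  rule 3 (unconditioned shift): zaselfumgid → zaselfumgit
  rule 4: no change — zaselfumgit
  ⇒ Ravik zaselfumgit
Ravik 'zaselfumgit' matches the regular reflex exactly, so the pair is cognate.

yes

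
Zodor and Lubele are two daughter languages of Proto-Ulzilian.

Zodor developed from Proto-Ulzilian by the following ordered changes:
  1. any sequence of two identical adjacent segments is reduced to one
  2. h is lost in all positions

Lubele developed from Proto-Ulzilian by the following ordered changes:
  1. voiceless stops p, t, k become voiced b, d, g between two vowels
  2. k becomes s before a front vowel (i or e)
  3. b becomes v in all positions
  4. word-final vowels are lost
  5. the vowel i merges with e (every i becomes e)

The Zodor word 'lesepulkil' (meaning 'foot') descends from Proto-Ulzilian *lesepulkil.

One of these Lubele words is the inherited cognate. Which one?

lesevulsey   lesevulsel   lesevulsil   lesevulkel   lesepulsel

lesevulsel

Lubele: *lesepulkil > lesebulkil > lesebulsil > lesevulsil > lesevulsel  (by intervocalic voicing, palatalisation, unconditioned shift, vowel merger)
The other candidates each miss or misapply at least one Lubele change.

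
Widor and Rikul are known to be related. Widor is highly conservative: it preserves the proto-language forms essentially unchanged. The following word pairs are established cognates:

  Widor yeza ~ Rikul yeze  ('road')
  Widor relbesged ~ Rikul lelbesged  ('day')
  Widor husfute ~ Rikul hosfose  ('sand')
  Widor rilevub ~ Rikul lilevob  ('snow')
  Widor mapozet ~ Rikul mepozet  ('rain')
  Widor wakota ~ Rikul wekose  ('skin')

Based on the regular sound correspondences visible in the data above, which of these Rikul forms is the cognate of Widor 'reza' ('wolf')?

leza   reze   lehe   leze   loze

leze

relbesged ~ lelbesged — Widor r corresponds to Rikul l word-initially before a front vowel.
yeza ~ yeze, wakota ~ wekose — Widor a corresponds to Rikul e word-finally.
Applying these to Widor 'reza':
  reza → leza   (r→l word-initially before a front vowel)
  leza → leze   (a→e word-finally)
So the Rikul cognate is 'leze'.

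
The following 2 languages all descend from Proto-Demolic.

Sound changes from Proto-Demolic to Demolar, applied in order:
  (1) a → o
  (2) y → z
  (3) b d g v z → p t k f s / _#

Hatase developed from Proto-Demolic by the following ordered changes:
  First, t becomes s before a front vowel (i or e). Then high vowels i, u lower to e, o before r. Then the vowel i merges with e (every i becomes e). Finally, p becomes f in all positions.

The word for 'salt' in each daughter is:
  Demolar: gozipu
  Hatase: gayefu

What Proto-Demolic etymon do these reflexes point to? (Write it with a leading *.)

Position 3: Demolar has z, Hatase has y. Hatase preserves y here (none of its changes turn any other segment into y), so the proto-segment is *y.
Position 2: Demolar has o, Hatase has a. Hatase preserves a here (none of its changes turn any other segment into a), so the proto-segment is *a.
This points to *gayipu. Verify forward in each daughter:
Demolar: *gayipu > goyipu > gozipu  (by vowel merger, unconditioned shift)
Hatase: *gayipu > gayepu > gayefu  (by vowel merger, unconditioned shift)
No other proto-form is consistent with every reflex, so the reconstruction is *gayipu.

*gayipu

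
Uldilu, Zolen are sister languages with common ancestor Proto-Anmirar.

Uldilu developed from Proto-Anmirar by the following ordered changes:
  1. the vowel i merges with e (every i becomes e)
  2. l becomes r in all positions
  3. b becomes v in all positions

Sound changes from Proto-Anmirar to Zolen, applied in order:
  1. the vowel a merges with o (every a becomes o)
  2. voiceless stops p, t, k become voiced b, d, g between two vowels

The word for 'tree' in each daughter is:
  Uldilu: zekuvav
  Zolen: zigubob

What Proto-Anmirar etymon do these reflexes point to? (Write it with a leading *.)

Position 6: Uldilu has a, Zolen has o. Uldilu preserves a here (none of its changes turn any other segment into a), so the proto-segment is *a.
Position 7: Uldilu has v, Zolen has b. Taking the neighbouring segments as reconstructed: Uldilu v could go back to *b or *v; Zolen b can only go back to *b — the one source consistent with every daughter is *b.
Verify the candidate proto-form against each daughter:
Uldilu: *zikubab > zekubab > zekuvav  (by vowel merger, unconditioned shift)
Zolen: *zikubab > zikubob > zigubob  (by vowel merger, intervocalic voicing)
Only *zikubab yields all of Uldilu zekuvav, Zolen zigubob.

*zikubab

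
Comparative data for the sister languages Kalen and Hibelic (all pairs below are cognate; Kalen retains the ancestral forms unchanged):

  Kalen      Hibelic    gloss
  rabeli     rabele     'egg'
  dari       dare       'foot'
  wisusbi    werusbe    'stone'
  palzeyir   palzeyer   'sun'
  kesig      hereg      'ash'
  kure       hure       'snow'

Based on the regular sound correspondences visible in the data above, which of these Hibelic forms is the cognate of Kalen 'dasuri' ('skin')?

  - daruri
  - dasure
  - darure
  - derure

wisusbi ~ werusbe — Kalen s corresponds to Hibelic r between vowels (before a back vowel).
rabeli ~ rabele, dari ~ dare — Kalen i corresponds to Hibelic e word-finally.
Applying these to Kalen 'dasuri':
  dasuri → daruri   (s→r between vowels (before a back vowel))
  daruri → darure   (i→e word-finally)
So the Hibelic cognate is 'darure'.

darure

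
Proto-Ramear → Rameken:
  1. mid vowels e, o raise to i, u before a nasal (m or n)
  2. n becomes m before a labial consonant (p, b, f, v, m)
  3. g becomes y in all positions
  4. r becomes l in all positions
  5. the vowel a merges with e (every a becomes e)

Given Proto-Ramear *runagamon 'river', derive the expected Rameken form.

luneyemun

Rameken: start from *runagamon.
  rule 1 (pre-nasal raising): runagamon → runagamun
  rule 2: no change — runagamun
  rule 3 (unconditioned shift): runagamun → runayamun
  rule 4 (unconditioned shift): runayamun → lunayamun
  rule 5 (vowel merger): lunayamun → luneyemun
  ⇒ Rameken luneyemun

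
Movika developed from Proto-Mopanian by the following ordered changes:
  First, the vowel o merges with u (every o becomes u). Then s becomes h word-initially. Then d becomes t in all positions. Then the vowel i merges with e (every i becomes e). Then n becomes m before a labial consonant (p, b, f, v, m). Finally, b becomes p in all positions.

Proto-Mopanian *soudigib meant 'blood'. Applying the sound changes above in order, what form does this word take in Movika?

Movika: *soudigib
  soudigib → suudigib   [vowel merger]
  suudigib → huudigib   [debuccalisation]
  huudigib → huutigib   [unconditioned shift]
  huutigib → huutegeb   [vowel merger]
  huutegeb (rule 5 does not apply)
  huutegeb → huutegep   [unconditioned shift]
  giving Movika huutegep.

huutegep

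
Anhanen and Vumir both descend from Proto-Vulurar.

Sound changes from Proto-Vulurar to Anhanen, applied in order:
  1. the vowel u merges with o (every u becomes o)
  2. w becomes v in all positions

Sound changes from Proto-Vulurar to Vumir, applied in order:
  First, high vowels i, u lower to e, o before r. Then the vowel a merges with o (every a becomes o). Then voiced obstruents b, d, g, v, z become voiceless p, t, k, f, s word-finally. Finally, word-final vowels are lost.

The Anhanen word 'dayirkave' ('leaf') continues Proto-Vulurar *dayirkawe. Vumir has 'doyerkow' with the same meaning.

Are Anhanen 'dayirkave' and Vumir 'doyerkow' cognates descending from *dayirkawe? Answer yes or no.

yes

Derive the expected Vumir reflex of *dayirkawe:
Vumir: *dayirkawe
  dayirkawe → dayerkawe   [pre-rhotic lowering]
  dayerkawe → doyerkowe   [vowel merger]
  doyerkowe (rule 3 does not apply)
  doyerkowe → doyerkow   [apocope]
  giving Vumir doyerkow.
Vumir 'doyerkow' matches the regular reflex exactly, so the pair is cognate.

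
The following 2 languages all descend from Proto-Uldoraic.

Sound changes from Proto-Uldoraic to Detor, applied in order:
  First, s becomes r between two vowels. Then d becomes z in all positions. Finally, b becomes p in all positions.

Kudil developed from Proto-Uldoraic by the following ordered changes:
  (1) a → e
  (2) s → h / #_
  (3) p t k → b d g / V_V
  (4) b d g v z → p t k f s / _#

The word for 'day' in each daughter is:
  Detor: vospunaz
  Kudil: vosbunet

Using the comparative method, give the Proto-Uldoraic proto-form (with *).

Position 7: Detor has a, Kudil has e. Detor preserves a here (none of its changes turn any other segment into a), so the proto-segment is *a.
Position 4: Detor has p, Kudil has b. Taking the neighbouring segments as reconstructed: Detor p could go back to *p or *b; Kudil b can only go back to *b — the one source consistent with every daughter is *b.
Verify the candidate proto-form against each daughter:
Detor: *vosbunad > vosbunaz > vospunaz  (by unconditioned shift, unconditioned shift)
Kudil: *vosbunad
  vosbunad → vosbuned   [vowel merger]
  vosbuned (rule 2 does not apply)
  vosbuned (rule 3 does not apply)
  vosbuned → vosbunet   [final devoicing]
  giving Kudil vosbunet.
*vosbunad is the unique common source.

*vosbunad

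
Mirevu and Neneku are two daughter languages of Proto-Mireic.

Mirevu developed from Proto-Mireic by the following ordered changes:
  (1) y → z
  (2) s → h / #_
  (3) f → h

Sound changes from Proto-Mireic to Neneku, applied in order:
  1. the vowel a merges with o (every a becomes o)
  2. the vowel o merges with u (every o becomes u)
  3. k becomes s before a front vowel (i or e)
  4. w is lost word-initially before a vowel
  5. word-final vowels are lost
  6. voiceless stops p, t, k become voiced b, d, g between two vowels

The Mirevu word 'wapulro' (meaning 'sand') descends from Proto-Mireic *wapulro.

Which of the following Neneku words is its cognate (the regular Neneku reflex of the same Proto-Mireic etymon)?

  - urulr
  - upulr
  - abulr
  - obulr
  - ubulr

ubulr

Neneku: start from *wapulro.
  rule 1 (vowel merger): wapulro → wopulro
  rule 2 (vowel merger): wopulro → wupulru
  rule 3: no change — wupulru
  rule 4 (glide loss): wupulru → upulru
  rule 5 (apocope): upulru → upulr
  rule 6 (intervocalic voicing): upulr → ubulr
  ⇒ Neneku ubulr
The other candidates each miss or misapply at least one Neneku change.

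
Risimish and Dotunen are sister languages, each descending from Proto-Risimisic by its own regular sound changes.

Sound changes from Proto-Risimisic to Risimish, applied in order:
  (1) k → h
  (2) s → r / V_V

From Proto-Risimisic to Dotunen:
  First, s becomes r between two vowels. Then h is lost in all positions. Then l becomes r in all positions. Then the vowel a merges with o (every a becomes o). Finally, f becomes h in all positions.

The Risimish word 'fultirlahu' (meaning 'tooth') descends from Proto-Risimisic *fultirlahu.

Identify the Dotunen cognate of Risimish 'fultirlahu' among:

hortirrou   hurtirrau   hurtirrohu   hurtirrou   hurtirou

Dotunen: *fultirlahu
  fultirlahu (rule 1 does not apply)
  fultirlahu → fultirlau   [h-loss]
  fultirlau → furtirrau   [unconditioned shift]
  furtirrau → furtirrou   [vowel merger]
  furtirrou → hurtirrou   [unconditioned shift]
  giving Dotunen hurtirrou.
Only 'hurtirrou' matches the regular Dotunen development of *fultirlahu.

hurtirrou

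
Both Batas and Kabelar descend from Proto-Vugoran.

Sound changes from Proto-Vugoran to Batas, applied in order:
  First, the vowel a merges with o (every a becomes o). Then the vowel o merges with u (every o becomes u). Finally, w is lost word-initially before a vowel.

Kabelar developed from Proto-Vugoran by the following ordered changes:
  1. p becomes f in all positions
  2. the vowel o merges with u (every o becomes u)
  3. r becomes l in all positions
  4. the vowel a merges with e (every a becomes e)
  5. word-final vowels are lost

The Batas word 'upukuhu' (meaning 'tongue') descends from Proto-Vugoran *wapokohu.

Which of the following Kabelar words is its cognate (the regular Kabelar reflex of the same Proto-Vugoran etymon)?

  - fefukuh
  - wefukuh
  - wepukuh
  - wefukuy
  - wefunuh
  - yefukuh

wefukuh

Kabelar: *wapokohu > wafokohu > wafukuhu > wefukuhu > wefukuh  (by unconditioned shift, vowel merger, vowel merger, apocope)
The other candidates each miss or misapply at least one Kabelar change.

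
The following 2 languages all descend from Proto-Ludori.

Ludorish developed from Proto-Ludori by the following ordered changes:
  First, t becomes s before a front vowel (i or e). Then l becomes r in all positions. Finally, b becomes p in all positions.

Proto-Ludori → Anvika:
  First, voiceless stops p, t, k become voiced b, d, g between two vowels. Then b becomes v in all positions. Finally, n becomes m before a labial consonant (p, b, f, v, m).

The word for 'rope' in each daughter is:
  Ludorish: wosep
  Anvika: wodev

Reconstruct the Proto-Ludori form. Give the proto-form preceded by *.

*woteb

Position 5: Ludorish has p, Anvika has v. Taking the neighbouring segments as reconstructed: Ludorish p could go back to *p or *b; Anvika v could go back to *b or *v — the one source consistent with every daughter is *b.
Position 3: Ludorish has s, Anvika has d. Taking the neighbouring segments as reconstructed: Ludorish s could go back to *t or *s; Anvika d could go back to *t or *d — the one source consistent with every daughter is *t.
Verify the candidate proto-form against each daughter:
Ludorish: *woteb
  woteb → woseb   [palatalisation]
  woseb (rule 2 does not apply)
  woseb → wosep   [unconditioned shift]
  giving Ludorish wosep.
Anvika: *woteb
  woteb → wodeb   [intervocalic voicing]
  wodeb → wodev   [unconditioned shift]
  wodev (rule 3 does not apply)
  giving Anvika wodev.
No other proto-form is consistent with every reflex, so the reconstruction is *woteb.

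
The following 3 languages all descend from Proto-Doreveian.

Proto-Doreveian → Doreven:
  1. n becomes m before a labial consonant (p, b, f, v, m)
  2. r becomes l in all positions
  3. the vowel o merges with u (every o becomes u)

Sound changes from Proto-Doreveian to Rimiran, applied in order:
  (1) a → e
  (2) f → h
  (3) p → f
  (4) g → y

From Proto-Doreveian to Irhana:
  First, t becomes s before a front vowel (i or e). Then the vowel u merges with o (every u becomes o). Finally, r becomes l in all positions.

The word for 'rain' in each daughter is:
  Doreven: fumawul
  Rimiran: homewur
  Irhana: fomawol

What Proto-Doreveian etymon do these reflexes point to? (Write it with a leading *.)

Position 1: Doreven has f, Rimiran has h, Irhana has f. Doreven preserves f here (none of its changes turn any other segment into f), so the proto-segment is *f.
Position 2: Doreven has u, Rimiran has o, Irhana has o. Rimiran preserves o here (none of its changes turn any other segment into o), so the proto-segment is *o.
Verify the candidate proto-form against each daughter:
Doreven: *fomawur
  fomawur (rule 1 does not apply)
  fomawur → fomawul   [unconditioned shift]
  fomawul → fumawul   [vowel merger]
  giving Doreven fumawul.
Rimiran: *fomawur > fomewur > homewur  (by vowel merger, unconditioned shift)
Irhana: *fomawur
  fomawur (rule 1 does not apply)
  fomawur → fomawor   [vowel merger]
  fomawor → fomawol   [unconditioned shift]
  giving Irhana fomawol.
*fomawur is the unique common source.

*fomawur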